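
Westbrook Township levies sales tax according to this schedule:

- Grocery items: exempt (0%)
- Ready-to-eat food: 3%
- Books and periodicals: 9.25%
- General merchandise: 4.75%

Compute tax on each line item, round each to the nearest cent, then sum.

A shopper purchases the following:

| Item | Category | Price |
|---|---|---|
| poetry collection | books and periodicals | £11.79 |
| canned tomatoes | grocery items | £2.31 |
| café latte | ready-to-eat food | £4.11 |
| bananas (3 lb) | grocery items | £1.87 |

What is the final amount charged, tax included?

£21.29

Poetry collection £11.79: books and periodicals → 9.25% → £1.09
Canned tomatoes £2.31: grocery items → 0% → £0.00
Café latte £4.11: ready-to-eat food → 3% → £0.12
Bananas (3 lb) £1.87: grocery items → 0% → £0.00
Subtotal = £20.08; tax = £1.21; total due = £21.29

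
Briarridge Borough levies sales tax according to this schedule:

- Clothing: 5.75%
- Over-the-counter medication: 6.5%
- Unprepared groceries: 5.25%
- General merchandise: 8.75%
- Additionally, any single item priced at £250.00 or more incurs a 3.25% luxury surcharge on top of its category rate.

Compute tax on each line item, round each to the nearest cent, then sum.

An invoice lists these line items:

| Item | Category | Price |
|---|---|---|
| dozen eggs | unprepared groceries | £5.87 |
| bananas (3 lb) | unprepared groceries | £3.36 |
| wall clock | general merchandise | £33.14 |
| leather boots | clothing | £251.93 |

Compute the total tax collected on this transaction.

Dozen eggs £5.87: unprepared groceries → 5.25% → £0.31
Bananas (3 lb) £3.36: unprepared groceries → 5.25% → £0.18
Wall clock £33.14: general merchandise → 8.75% → £2.90
Leather boots £251.93: clothing → 5.75% + 3.25% surcharge = 9% → £22.67
Total tax = £0.31 + £0.18 + £2.90 + £22.67 = £26.06

£26.06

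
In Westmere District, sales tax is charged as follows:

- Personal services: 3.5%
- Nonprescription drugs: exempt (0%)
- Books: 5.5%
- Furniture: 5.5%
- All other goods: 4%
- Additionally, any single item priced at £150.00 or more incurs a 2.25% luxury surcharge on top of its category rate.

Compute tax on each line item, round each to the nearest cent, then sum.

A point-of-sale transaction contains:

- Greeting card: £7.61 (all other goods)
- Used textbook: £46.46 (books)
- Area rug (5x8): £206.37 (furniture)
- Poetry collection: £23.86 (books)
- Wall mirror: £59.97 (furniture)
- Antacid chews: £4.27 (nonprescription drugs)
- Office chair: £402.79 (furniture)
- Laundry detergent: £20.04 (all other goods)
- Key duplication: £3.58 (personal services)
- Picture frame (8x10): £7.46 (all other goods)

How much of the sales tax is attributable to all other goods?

Greeting card £7.61: all other goods → 4% → £0.30
Laundry detergent £20.04: all other goods → 4% → £0.80
Picture frame (8x10) £7.46: all other goods → 4% → £0.30
Tax on all other goods = £0.30 + £0.80 + £0.30 = £1.40

£1.40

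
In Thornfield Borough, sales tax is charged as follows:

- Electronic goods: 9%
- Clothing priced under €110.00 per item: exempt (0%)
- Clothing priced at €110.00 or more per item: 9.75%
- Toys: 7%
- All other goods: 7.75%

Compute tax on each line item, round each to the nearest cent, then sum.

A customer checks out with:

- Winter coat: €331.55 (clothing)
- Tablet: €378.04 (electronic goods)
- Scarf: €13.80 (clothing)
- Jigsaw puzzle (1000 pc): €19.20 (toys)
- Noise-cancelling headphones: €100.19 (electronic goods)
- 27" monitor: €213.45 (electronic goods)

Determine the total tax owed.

€95.92

Winter coat €331.55: clothing, €110.00 or more → 9.75% → €32.33
Tablet €378.04: electronic goods → 9% → €34.02
Scarf €13.80: clothing, under €110.00 → 0% → €0.00
Jigsaw puzzle (1000 pc) €19.20: toys → 7% → €1.34
Noise-cancelling headphones €100.19: electronic goods → 9% → €9.02
27" monitor €213.45: electronic goods → 9% → €19.21
Total tax = €32.33 + €34.02 + €1.34 + €9.02 + €19.21 = €95.92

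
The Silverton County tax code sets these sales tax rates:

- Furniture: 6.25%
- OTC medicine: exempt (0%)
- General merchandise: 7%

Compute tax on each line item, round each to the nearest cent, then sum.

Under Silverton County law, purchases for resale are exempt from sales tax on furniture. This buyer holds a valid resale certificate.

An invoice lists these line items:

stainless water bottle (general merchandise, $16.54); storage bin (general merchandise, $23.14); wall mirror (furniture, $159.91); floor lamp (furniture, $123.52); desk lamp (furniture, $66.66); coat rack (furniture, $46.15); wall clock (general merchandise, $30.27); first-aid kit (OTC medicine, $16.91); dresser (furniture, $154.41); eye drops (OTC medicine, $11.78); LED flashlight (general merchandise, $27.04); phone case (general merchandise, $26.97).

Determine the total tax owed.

$8.68

Stainless water bottle $16.54: general merchandise → 7% → $1.16
Storage bin $23.14: general merchandise → 7% → $1.62
Wall mirror $159.91: furniture, buyer-exempt → 0% → $0.00
Floor lamp $123.52: furniture, buyer-exempt → 0% → $0.00
Desk lamp $66.66: furniture, buyer-exempt → 0% → $0.00
Coat rack $46.15: furniture, buyer-exempt → 0% → $0.00
Wall clock $30.27: general merchandise → 7% → $2.12
First-aid kit $16.91: OTC medicine → 0% → $0.00
Dresser $154.41: furniture, buyer-exempt → 0% → $0.00
Eye drops $11.78: OTC medicine → 0% → $0.00
LED flashlight $27.04: general merchandise → 7% → $1.89
Phone case $26.97: general merchandise → 7% → $1.89
Total tax = $1.16 + $1.62 + $2.12 + $1.89 + $1.89 = $8.68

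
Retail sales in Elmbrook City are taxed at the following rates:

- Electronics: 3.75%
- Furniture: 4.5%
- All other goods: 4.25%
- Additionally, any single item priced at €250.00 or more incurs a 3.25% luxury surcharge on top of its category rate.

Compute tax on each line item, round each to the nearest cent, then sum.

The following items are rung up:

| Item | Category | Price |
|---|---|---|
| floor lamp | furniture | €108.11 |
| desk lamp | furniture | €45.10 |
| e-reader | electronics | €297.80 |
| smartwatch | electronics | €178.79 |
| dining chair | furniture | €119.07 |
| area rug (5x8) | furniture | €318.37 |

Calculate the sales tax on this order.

Floor lamp €108.11: furniture → 4.5% → €4.86
Desk lamp €45.10: furniture → 4.5% → €2.03
E-reader €297.80: electronics → 3.75% + 3.25% surcharge = 7% → €20.85
Smartwatch €178.79: electronics → 3.75% → €6.70
Dining chair €119.07: furniture → 4.5% → €5.36
Area rug (5x8) €318.37: furniture → 4.5% + 3.25% surcharge = 7.75% → €24.67
Total tax = €4.86 + €2.03 + €20.85 + €6.70 + €5.36 + €24.67 = €64.47

€64.47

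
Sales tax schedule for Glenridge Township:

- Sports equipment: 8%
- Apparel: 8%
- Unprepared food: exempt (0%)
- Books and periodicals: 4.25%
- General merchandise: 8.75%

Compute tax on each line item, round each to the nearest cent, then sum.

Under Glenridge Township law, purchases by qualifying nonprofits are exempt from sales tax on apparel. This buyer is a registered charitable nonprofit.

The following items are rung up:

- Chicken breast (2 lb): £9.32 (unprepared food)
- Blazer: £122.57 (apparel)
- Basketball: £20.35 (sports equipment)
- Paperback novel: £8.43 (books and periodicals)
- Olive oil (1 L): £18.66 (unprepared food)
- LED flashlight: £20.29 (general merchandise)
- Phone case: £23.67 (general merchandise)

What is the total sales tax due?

Chicken breast (2 lb) £9.32: unprepared food → 0% → £0.00
Blazer £122.57: apparel, buyer-exempt → 0% → £0.00
Basketball £20.35: sports equipment → 8% → £1.63
Paperback novel £8.43: books and periodicals → 4.25% → £0.36
Olive oil (1 L) £18.66: unprepared food → 0% → £0.00
LED flashlight £20.29: general merchandise → 8.75% → £1.78
Phone case £23.67: general merchandise → 8.75% → £2.07
Total tax = £1.63 + £0.36 + £1.78 + £2.07 = £5.84

£5.84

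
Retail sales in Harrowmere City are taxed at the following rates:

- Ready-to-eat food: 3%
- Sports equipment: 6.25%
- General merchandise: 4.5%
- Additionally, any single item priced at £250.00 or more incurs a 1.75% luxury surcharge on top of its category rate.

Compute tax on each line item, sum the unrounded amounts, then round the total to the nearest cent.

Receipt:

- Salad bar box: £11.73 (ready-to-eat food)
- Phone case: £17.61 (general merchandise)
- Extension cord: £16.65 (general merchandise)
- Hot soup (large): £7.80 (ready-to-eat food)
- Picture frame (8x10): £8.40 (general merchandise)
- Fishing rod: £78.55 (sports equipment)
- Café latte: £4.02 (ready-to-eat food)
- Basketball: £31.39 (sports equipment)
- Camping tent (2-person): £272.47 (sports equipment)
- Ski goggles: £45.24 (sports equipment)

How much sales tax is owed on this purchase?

£34.12

Salad bar box £11.73: ready-to-eat food → 3% → £0.3519
Phone case £17.61: general merchandise → 4.5% → £0.79245
Extension cord £16.65: general merchandise → 4.5% → £0.74925
Hot soup (large) £7.80: ready-to-eat food → 3% → £0.234
Picture frame (8x10) £8.40: general merchandise → 4.5% → £0.378
Fishing rod £78.55: sports equipment → 6.25% → £4.909375
Café latte £4.02: ready-to-eat food → 3% → £0.1206
Basketball £31.39: sports equipment → 6.25% → £1.961875
Camping tent (2-person) £272.47: sports equipment → 6.25% + 1.75% surcharge = 8% → £21.7976
Ski goggles £45.24: sports equipment → 6.25% → £2.8275
Unrounded tax sum = £34.12255 → £34.12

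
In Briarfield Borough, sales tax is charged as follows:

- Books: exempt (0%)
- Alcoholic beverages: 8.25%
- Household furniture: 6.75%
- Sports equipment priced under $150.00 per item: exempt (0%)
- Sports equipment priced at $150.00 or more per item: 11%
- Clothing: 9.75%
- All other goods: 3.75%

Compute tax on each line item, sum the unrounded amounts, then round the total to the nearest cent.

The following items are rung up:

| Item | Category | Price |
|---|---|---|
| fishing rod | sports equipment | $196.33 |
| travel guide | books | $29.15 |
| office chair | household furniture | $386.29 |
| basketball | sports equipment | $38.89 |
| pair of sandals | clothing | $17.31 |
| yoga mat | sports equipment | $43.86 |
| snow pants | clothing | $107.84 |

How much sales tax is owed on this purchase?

$59.87

Fishing rod $196.33: sports equipment, $150.00 or more → 11% → $21.5963
Travel guide $29.15: books → 0% → $0.00
Office chair $386.29: household furniture → 6.75% → $26.074575
Basketball $38.89: sports equipment, under $150.00 → 0% → $0.00
Pair of sandals $17.31: clothing → 9.75% → $1.687725
Yoga mat $43.86: sports equipment, under $150.00 → 0% → $0.00
Snow pants $107.84: clothing → 9.75% → $10.5144
Unrounded tax sum = $59.873 → $59.87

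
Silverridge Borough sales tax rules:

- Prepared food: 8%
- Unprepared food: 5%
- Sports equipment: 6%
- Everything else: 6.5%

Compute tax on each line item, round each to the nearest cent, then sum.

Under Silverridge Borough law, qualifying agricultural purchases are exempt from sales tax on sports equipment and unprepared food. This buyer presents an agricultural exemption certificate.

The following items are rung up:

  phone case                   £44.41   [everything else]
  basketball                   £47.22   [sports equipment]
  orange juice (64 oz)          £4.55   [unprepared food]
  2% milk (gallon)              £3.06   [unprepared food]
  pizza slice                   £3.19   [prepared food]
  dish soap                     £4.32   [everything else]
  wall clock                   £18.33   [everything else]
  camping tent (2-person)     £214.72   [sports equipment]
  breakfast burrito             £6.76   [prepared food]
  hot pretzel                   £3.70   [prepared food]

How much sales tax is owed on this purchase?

£5.46

Phone case £44.41: everything else → 6.5% → £2.89
Basketball £47.22: sports equipment, buyer-exempt → 0% → £0.00
Orange juice (64 oz) £4.55: unprepared food, buyer-exempt → 0% → £0.00
2% milk (gallon) £3.06: unprepared food, buyer-exempt → 0% → £0.00
Pizza slice £3.19: prepared food → 8% → £0.26
Dish soap £4.32: everything else → 6.5% → £0.28
Wall clock £18.33: everything else → 6.5% → £1.19
Camping tent (2-person) £214.72: sports equipment, buyer-exempt → 0% → £0.00
Breakfast burrito £6.76: prepared food → 8% → £0.54
Hot pretzel £3.70: prepared food → 8% → £0.30
Total tax = £2.89 + £0.26 + £0.28 + £1.19 + £0.54 + £0.30 = £5.46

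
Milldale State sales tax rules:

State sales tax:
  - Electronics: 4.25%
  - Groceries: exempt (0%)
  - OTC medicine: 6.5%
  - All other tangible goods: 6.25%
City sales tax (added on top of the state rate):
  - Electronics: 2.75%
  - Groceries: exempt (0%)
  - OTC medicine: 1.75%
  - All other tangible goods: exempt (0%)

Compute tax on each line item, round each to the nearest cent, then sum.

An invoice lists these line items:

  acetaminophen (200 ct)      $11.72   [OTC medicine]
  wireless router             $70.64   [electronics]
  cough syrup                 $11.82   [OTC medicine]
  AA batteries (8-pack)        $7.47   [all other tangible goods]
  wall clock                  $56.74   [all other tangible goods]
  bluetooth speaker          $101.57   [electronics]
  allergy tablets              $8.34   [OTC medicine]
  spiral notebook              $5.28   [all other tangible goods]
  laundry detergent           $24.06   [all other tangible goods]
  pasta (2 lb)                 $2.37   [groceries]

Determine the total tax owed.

Acetaminophen (200 ct) $11.72: OTC medicine → 6.5% + 1.75% city = 8.25% → $0.97
Wireless router $70.64: electronics → 4.25% + 2.75% city = 7% → $4.94
Cough syrup $11.82: OTC medicine → 6.5% + 1.75% city = 8.25% → $0.98
AA batteries (8-pack) $7.47: all other tangible goods → 6.25% + 0% city = 6.25% → $0.47
Wall clock $56.74: all other tangible goods → 6.25% + 0% city = 6.25% → $3.55
Bluetooth speaker $101.57: electronics → 4.25% + 2.75% city = 7% → $7.11
Allergy tablets $8.34: OTC medicine → 6.5% + 1.75% city = 8.25% → $0.69
Spiral notebook $5.28: all other tangible goods → 6.25% + 0% city = 6.25% → $0.33
Laundry detergent $24.06: all other tangible goods → 6.25% + 0% city = 6.25% → $1.50
Pasta (2 lb) $2.37: groceries → 0% + 0% city = 0% → $0.00
Total tax = $0.97 + $4.94 + $0.98 + $0.47 + $3.55 + $7.11 + $0.69 + $0.33 + $1.50 = $20.54

$20.54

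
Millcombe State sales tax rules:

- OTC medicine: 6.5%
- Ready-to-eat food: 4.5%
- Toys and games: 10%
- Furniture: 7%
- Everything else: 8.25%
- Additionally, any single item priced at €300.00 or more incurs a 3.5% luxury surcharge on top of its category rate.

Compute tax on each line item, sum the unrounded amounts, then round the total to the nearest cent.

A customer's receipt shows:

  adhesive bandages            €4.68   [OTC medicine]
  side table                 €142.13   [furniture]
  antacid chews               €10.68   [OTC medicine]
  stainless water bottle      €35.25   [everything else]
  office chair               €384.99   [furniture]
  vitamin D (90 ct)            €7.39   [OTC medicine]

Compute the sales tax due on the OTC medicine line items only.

Adhesive bandages €4.68: OTC medicine → 6.5% → €0.3042
Antacid chews €10.68: OTC medicine → 6.5% → €0.6942
Vitamin D (90 ct) €7.39: OTC medicine → 6.5% → €0.48035
Tax on OTC medicine: unrounded sum = €1.47875 → €1.48

€1.48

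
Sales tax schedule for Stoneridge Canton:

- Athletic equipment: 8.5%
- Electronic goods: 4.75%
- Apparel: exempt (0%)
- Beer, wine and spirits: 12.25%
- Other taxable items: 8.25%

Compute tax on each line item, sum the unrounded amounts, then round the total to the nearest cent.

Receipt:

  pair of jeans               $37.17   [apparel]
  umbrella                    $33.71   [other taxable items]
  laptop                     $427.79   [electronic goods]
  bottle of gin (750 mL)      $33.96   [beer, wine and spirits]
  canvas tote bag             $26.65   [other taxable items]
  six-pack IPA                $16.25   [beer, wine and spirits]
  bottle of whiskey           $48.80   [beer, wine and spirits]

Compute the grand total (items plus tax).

$661.76

Pair of jeans $37.17: apparel → 0% → $0.00
Umbrella $33.71: other taxable items → 8.25% → $2.781075
Laptop $427.79: electronic goods → 4.75% → $20.320025
Bottle of gin (750 mL) $33.96: beer, wine and spirits → 12.25% → $4.1601
Canvas tote bag $26.65: other taxable items → 8.25% → $2.198625
Six-pack IPA $16.25: beer, wine and spirits → 12.25% → $1.990625
Bottle of whiskey $48.80: beer, wine and spirits → 12.25% → $5.978
Subtotal = $624.33; unrounded tax = $37.42845 → $37.43; total due = $661.76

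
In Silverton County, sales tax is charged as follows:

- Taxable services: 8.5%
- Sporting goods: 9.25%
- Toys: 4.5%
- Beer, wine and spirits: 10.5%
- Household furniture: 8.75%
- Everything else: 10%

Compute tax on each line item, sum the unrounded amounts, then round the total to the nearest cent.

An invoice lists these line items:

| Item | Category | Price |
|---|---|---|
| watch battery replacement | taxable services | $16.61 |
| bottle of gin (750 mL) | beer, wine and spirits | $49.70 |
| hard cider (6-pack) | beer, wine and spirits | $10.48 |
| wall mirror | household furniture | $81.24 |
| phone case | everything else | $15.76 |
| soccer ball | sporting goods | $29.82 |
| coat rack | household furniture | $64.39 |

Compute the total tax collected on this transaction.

$24.81

Watch battery replacement $16.61: taxable services → 8.5% → $1.41185
Bottle of gin (750 mL) $49.70: beer, wine and spirits → 10.5% → $5.2185
Hard cider (6-pack) $10.48: beer, wine and spirits → 10.5% → $1.1004
Wall mirror $81.24: household furniture → 8.75% → $7.1085
Phone case $15.76: everything else → 10% → $1.576
Soccer ball $29.82: sporting goods → 9.25% → $2.75835
Coat rack $64.39: household furniture → 8.75% → $5.634125
Unrounded tax sum = $24.807725 → $24.81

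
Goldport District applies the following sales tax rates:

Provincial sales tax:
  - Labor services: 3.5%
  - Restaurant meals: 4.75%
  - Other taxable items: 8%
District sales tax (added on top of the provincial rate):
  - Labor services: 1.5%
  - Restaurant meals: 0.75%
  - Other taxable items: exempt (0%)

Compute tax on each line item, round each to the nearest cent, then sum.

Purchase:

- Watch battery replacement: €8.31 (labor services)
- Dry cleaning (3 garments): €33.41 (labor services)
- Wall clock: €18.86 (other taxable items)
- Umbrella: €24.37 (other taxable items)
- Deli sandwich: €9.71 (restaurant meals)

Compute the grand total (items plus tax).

€100.74

Watch battery replacement €8.31: labor services → 3.5% + 1.5% district = 5% → €0.42
Dry cleaning (3 garments) €33.41: labor services → 3.5% + 1.5% district = 5% → €1.67
Wall clock €18.86: other taxable items → 8% + 0% district = 8% → €1.51
Umbrella €24.37: other taxable items → 8% + 0% district = 8% → €1.95
Deli sandwich €9.71: restaurant meals → 4.75% + 0.75% district = 5.5% → €0.53
Subtotal = €94.66; tax = €6.08; total due = €100.74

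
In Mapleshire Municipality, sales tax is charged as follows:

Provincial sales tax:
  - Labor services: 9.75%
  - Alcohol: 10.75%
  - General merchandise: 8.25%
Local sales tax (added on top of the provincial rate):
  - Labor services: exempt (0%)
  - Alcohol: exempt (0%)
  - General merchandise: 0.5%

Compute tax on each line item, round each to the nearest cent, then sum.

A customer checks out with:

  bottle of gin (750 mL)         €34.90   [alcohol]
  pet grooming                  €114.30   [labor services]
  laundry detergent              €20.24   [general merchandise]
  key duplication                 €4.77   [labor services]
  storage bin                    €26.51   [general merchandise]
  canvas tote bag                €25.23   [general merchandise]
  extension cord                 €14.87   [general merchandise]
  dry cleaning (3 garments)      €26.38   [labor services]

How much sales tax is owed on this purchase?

€25.53

Bottle of gin (750 mL) €34.90: alcohol → 10.75% + 0% local = 10.75% → €3.75
Pet grooming €114.30: labor services → 9.75% + 0% local = 9.75% → €11.14
Laundry detergent €20.24: general merchandise → 8.25% + 0.5% local = 8.75% → €1.77
Key duplication €4.77: labor services → 9.75% + 0% local = 9.75% → €0.47
Storage bin €26.51: general merchandise → 8.25% + 0.5% local = 8.75% → €2.32
Canvas tote bag €25.23: general merchandise → 8.25% + 0.5% local = 8.75% → €2.21
Extension cord €14.87: general merchandise → 8.25% + 0.5% local = 8.75% → €1.30
Dry cleaning (3 garments) €26.38: labor services → 9.75% + 0% local = 9.75% → €2.57
Total tax = €3.75 + €11.14 + €1.77 + €0.47 + €2.32 + €2.21 + €1.30 + €2.57 = €25.53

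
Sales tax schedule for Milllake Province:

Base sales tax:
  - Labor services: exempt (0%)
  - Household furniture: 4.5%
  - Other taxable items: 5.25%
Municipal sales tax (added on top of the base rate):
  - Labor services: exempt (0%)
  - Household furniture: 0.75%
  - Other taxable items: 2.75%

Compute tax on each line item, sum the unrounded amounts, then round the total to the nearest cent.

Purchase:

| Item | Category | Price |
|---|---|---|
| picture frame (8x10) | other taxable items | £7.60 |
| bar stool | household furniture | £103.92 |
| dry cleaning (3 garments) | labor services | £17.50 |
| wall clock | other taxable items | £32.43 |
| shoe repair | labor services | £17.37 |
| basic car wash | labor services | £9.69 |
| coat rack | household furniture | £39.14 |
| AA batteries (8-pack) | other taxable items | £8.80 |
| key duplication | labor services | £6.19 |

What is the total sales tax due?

£11.42

Picture frame (8x10) £7.60: other taxable items → 5.25% + 2.75% municipal = 8% → £0.608
Bar stool £103.92: household furniture → 4.5% + 0.75% municipal = 5.25% → £5.4558
Dry cleaning (3 garments) £17.50: labor services → 0% + 0% municipal = 0% → £0.00
Wall clock £32.43: other taxable items → 5.25% + 2.75% municipal = 8% → £2.5944
Shoe repair £17.37: labor services → 0% + 0% municipal = 0% → £0.00
Basic car wash £9.69: labor services → 0% + 0% municipal = 0% → £0.00
Coat rack £39.14: household furniture → 4.5% + 0.75% municipal = 5.25% → £2.05485
AA batteries (8-pack) £8.80: other taxable items → 5.25% + 2.75% municipal = 8% → £0.704
Key duplication £6.19: labor services → 0% + 0% municipal = 0% → £0.00
Unrounded tax sum = £11.41705 → £11.42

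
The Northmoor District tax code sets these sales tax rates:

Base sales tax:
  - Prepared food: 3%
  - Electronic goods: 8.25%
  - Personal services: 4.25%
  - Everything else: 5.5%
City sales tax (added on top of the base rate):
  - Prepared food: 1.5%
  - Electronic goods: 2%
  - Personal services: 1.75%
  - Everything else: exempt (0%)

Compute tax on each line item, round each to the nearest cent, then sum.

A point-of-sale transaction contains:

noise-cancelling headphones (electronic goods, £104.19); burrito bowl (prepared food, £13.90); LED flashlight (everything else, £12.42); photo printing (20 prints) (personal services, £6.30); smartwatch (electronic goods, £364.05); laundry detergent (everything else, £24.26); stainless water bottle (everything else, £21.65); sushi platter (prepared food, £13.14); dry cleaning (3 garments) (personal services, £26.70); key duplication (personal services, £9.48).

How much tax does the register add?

£54.97

Noise-cancelling headphones £104.19: electronic goods → 8.25% + 2% city = 10.25% → £10.68
Burrito bowl £13.90: prepared food → 3% + 1.5% city = 4.5% → £0.63
LED flashlight £12.42: everything else → 5.5% + 0% city = 5.5% → £0.68
Photo printing (20 prints) £6.30: personal services → 4.25% + 1.75% city = 6% → £0.38
Smartwatch £364.05: electronic goods → 8.25% + 2% city = 10.25% → £37.32
Laundry detergent £24.26: everything else → 5.5% + 0% city = 5.5% → £1.33
Stainless water bottle £21.65: everything else → 5.5% + 0% city = 5.5% → £1.19
Sushi platter £13.14: prepared food → 3% + 1.5% city = 4.5% → £0.59
Dry cleaning (3 garments) £26.70: personal services → 4.25% + 1.75% city = 6% → £1.60
Key duplication £9.48: personal services → 4.25% + 1.75% city = 6% → £0.57
Total tax = £10.68 + £0.63 + £0.68 + £0.38 + £37.32 + £1.33 + £1.19 + £0.59 + £1.60 + £0.57 = £54.97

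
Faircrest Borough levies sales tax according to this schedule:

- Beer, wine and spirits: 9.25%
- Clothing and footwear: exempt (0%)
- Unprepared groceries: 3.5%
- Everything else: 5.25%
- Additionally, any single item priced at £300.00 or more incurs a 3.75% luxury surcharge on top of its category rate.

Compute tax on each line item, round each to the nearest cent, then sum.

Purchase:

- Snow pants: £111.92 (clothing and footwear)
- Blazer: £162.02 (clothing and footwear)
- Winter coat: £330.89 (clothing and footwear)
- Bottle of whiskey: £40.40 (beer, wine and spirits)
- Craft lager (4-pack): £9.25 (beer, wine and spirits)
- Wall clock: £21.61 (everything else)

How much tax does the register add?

£18.14

Snow pants £111.92: clothing and footwear → 0% → £0.00
Blazer £162.02: clothing and footwear → 0% → £0.00
Winter coat £330.89: clothing and footwear → 0% + 3.75% surcharge = 3.75% → £12.41
Bottle of whiskey £40.40: beer, wine and spirits → 9.25% → £3.74
Craft lager (4-pack) £9.25: beer, wine and spirits → 9.25% → £0.86
Wall clock £21.61: everything else → 5.25% → £1.13
Total tax = £12.41 + £3.74 + £0.86 + £1.13 = £18.14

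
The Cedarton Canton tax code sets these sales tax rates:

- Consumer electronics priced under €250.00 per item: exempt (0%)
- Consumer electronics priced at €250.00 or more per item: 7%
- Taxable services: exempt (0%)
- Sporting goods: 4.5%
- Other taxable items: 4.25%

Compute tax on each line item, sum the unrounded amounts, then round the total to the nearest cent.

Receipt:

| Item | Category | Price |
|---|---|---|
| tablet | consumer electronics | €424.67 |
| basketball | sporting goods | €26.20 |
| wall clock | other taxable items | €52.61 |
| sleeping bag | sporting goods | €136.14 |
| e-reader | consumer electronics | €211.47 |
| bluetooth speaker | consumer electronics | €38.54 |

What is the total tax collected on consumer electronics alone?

€29.73

Tablet €424.67: consumer electronics, €250.00 or more → 7% → €29.7269
E-reader €211.47: consumer electronics, under €250.00 → 0% → €0.00
Bluetooth speaker €38.54: consumer electronics, under €250.00 → 0% → €0.00
Tax on consumer electronics: unrounded sum = €29.7269 → €29.73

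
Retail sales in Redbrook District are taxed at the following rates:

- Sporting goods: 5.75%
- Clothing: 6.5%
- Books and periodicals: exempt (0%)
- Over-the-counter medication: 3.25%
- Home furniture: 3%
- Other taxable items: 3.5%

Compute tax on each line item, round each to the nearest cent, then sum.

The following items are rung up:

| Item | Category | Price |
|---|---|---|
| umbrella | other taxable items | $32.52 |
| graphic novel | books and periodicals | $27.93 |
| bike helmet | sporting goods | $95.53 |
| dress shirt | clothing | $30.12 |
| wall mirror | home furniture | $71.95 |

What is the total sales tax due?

$10.75

Umbrella $32.52: other taxable items → 3.5% → $1.14
Graphic novel $27.93: books and periodicals → 0% → $0.00
Bike helmet $95.53: sporting goods → 5.75% → $5.49
Dress shirt $30.12: clothing → 6.5% → $1.96
Wall mirror $71.95: home furniture → 3% → $2.16
Total tax = $1.14 + $5.49 + $1.96 + $2.16 = $10.75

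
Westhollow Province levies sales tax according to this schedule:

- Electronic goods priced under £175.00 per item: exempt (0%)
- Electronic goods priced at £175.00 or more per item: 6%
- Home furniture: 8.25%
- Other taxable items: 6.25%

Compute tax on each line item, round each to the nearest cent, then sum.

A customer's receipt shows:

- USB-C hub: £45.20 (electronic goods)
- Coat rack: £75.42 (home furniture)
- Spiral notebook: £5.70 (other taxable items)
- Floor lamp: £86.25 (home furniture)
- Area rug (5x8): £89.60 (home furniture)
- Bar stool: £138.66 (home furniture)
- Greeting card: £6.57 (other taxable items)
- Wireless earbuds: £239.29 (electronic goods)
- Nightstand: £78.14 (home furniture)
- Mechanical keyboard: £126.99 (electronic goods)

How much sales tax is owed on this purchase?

USB-C hub £45.20: electronic goods, under £175.00 → 0% → £0.00
Coat rack £75.42: home furniture → 8.25% → £6.22
Spiral notebook £5.70: other taxable items → 6.25% → £0.36
Floor lamp £86.25: home furniture → 8.25% → £7.12
Area rug (5x8) £89.60: home furniture → 8.25% → £7.39
Bar stool £138.66: home furniture → 8.25% → £11.44
Greeting card £6.57: other taxable items → 6.25% → £0.41
Wireless earbuds £239.29: electronic goods, £175.00 or more → 6% → £14.36
Nightstand £78.14: home furniture → 8.25% → £6.45
Mechanical keyboard £126.99: electronic goods, under £175.00 → 0% → £0.00
Total tax = £6.22 + £0.36 + £7.12 + £7.39 + £11.44 + £0.41 + £14.36 + £6.45 = £53.75

£53.75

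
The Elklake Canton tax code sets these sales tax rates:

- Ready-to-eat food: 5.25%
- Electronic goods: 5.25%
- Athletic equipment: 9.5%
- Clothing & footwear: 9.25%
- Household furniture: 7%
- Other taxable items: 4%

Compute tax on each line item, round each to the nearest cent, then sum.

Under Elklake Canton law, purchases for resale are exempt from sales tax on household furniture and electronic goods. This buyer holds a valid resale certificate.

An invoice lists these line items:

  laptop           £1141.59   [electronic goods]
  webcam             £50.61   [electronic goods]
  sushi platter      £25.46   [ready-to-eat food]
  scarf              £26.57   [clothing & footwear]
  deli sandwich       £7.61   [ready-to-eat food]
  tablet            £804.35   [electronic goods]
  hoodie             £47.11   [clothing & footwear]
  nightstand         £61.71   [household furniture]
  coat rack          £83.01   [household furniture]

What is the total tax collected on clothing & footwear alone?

£6.82

Scarf £26.57: clothing & footwear → 9.25% → £2.46
Hoodie £47.11: clothing & footwear → 9.25% → £4.36
Tax on clothing & footwear = £2.46 + £4.36 = £6.82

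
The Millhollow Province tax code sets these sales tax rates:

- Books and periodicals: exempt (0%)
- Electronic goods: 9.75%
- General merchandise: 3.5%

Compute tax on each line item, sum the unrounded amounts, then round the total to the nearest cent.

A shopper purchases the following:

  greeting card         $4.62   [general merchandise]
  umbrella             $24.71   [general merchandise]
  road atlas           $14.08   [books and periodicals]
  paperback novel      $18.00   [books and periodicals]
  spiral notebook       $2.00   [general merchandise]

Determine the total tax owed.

Greeting card $4.62: general merchandise → 3.5% → $0.1617
Umbrella $24.71: general merchandise → 3.5% → $0.86485
Road atlas $14.08: books and periodicals → 0% → $0.00
Paperback novel $18.00: books and periodicals → 0% → $0.00
Spiral notebook $2.00: general merchandise → 3.5% → $0.07
Unrounded tax sum = $1.09655 → $1.10

$1.10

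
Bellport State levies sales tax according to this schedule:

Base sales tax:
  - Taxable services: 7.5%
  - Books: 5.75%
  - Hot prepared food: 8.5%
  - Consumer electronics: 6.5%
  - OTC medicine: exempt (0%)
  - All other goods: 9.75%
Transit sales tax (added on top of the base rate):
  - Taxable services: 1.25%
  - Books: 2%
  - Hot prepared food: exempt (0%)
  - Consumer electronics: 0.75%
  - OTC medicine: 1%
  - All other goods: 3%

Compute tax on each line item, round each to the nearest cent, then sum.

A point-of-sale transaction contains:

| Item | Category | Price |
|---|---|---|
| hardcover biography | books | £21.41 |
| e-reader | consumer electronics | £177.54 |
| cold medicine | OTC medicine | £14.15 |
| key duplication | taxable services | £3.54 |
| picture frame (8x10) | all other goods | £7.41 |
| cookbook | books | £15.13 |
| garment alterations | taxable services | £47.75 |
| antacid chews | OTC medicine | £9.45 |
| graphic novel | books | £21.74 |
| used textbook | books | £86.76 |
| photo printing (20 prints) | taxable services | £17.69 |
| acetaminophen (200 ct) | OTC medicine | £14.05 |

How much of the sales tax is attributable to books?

£11.23

Hardcover biography £21.41: books → 5.75% + 2% transit = 7.75% → £1.66
Cookbook £15.13: books → 5.75% + 2% transit = 7.75% → £1.17
Graphic novel £21.74: books → 5.75% + 2% transit = 7.75% → £1.68
Used textbook £86.76: books → 5.75% + 2% transit = 7.75% → £6.72
Tax on books = £1.66 + £1.17 + £1.68 + £6.72 = £11.23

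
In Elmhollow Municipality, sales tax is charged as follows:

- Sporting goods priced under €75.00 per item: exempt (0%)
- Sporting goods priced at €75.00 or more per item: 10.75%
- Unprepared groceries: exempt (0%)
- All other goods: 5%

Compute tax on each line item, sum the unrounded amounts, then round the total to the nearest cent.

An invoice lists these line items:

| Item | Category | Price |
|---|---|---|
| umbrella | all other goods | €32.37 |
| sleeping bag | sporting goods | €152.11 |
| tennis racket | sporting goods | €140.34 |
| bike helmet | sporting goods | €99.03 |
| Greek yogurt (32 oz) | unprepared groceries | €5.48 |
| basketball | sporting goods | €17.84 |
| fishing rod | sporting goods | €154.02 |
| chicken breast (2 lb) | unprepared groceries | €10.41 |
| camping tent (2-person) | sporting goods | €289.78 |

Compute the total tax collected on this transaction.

€91.41

Umbrella €32.37: all other goods → 5% → €1.6185
Sleeping bag €152.11: sporting goods, €75.00 or more → 10.75% → €16.351825
Tennis racket €140.34: sporting goods, €75.00 or more → 10.75% → €15.08655
Bike helmet €99.03: sporting goods, €75.00 or more → 10.75% → €10.645725
Greek yogurt (32 oz) €5.48: unprepared groceries → 0% → €0.00
Basketball €17.84: sporting goods, under €75.00 → 0% → €0.00
Fishing rod €154.02: sporting goods, €75.00 or more → 10.75% → €16.55715
Chicken breast (2 lb) €10.41: unprepared groceries → 0% → €0.00
Camping tent (2-person) €289.78: sporting goods, €75.00 or more → 10.75% → €31.15135
Unrounded tax sum = €91.4111 → €91.41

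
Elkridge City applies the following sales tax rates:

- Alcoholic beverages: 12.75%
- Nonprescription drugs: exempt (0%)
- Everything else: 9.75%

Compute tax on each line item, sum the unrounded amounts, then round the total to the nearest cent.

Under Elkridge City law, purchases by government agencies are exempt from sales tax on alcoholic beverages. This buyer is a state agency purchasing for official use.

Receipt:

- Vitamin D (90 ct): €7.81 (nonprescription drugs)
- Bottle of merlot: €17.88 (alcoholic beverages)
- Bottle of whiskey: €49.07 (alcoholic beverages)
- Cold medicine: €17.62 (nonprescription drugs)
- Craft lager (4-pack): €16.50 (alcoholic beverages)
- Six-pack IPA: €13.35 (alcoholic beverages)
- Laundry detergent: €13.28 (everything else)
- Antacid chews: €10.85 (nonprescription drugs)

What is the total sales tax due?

Vitamin D (90 ct) €7.81: nonprescription drugs → 0% → €0.00
Bottle of merlot €17.88: alcoholic beverages, buyer-exempt → 0% → €0.00
Bottle of whiskey €49.07: alcoholic beverages, buyer-exempt → 0% → €0.00
Cold medicine €17.62: nonprescription drugs → 0% → €0.00
Craft lager (4-pack) €16.50: alcoholic beverages, buyer-exempt → 0% → €0.00
Six-pack IPA €13.35: alcoholic beverages, buyer-exempt → 0% → €0.00
Laundry detergent €13.28: everything else → 9.75% → €1.2948
Antacid chews €10.85: nonprescription drugs → 0% → €0.00
Unrounded tax sum = €1.2948 → €1.29

€1.29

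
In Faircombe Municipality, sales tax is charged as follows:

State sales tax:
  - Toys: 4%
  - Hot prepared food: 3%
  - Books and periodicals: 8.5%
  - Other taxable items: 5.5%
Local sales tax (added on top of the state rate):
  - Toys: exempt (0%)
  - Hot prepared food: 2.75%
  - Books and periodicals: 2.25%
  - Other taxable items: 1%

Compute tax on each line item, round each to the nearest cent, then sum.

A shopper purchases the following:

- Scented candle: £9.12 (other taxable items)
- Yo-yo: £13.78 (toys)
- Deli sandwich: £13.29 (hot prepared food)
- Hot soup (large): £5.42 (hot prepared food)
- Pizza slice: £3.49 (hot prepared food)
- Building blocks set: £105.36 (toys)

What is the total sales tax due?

£6.62

Scented candle £9.12: other taxable items → 5.5% + 1% local = 6.5% → £0.59
Yo-yo £13.78: toys → 4% + 0% local = 4% → £0.55
Deli sandwich £13.29: hot prepared food → 3% + 2.75% local = 5.75% → £0.76
Hot soup (large) £5.42: hot prepared food → 3% + 2.75% local = 5.75% → £0.31
Pizza slice £3.49: hot prepared food → 3% + 2.75% local = 5.75% → £0.20
Building blocks set £105.36: toys → 4% + 0% local = 4% → £4.21
Total tax = £0.59 + £0.55 + £0.76 + £0.31 + £0.20 + £4.21 = £6.62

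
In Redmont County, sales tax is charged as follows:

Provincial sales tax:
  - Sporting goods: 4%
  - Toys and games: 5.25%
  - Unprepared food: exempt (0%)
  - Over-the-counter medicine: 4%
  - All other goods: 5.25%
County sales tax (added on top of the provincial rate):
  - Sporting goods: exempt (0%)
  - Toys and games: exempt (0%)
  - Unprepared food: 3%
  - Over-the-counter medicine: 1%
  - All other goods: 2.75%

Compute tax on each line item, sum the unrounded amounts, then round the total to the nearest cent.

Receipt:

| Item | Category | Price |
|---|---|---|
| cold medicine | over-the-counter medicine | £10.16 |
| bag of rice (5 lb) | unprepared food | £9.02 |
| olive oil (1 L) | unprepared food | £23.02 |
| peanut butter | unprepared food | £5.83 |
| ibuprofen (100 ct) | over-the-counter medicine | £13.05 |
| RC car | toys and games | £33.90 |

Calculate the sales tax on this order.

£4.08

Cold medicine £10.16: over-the-counter medicine → 4% + 1% county = 5% → £0.508
Bag of rice (5 lb) £9.02: unprepared food → 0% + 3% county = 3% → £0.2706
Olive oil (1 L) £23.02: unprepared food → 0% + 3% county = 3% → £0.6906
Peanut butter £5.83: unprepared food → 0% + 3% county = 3% → £0.1749
Ibuprofen (100 ct) £13.05: over-the-counter medicine → 4% + 1% county = 5% → £0.6525
RC car £33.90: toys and games → 5.25% + 0% county = 5.25% → £1.77975
Unrounded tax sum = £4.07635 → £4.08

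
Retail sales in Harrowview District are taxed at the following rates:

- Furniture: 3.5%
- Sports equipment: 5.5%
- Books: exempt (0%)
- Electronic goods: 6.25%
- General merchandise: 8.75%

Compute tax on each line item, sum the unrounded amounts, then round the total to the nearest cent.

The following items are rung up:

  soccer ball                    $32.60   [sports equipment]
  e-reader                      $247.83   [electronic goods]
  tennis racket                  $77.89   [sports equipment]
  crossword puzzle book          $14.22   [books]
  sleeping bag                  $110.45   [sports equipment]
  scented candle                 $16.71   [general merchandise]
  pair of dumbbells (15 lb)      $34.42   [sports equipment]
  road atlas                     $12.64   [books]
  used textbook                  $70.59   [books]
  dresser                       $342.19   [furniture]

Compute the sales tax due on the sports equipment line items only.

Soccer ball $32.60: sports equipment → 5.5% → $1.793
Tennis racket $77.89: sports equipment → 5.5% → $4.28395
Sleeping bag $110.45: sports equipment → 5.5% → $6.07475
Pair of dumbbells (15 lb) $34.42: sports equipment → 5.5% → $1.8931
Tax on sports equipment: unrounded sum = $14.0448 → $14.04

$14.04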